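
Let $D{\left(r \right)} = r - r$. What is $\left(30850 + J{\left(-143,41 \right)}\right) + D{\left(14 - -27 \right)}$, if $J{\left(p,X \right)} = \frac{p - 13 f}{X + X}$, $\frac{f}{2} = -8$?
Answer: $\frac{2529765}{82} \approx 30851.0$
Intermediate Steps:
$D{\left(r \right)} = 0$
$f = -16$ ($f = 2 \left(-8\right) = -16$)
$J{\left(p,X \right)} = \frac{208 + p}{2 X}$ ($J{\left(p,X \right)} = \frac{p - -208}{X + X} = \frac{p + 208}{2 X} = \left(208 + p\right) \frac{1}{2 X} = \frac{208 + p}{2 X}$)
$\left(30850 + J{\left(-143,41 \right)}\right) + D{\left(14 - -27 \right)} = \left(30850 + \frac{208 - 143}{2 \cdot 41}\right) + 0 = \left(30850 + \frac{1}{2} \cdot \frac{1}{41} \cdot 65\right) + 0 = \left(30850 + \frac{65}{82}\right) + 0 = \frac{2529765}{82} + 0 = \frac{2529765}{82}$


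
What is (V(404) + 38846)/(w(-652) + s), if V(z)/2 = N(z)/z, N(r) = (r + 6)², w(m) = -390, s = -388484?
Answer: -2003748/19638137 ≈ -0.10203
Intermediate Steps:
N(r) = (6 + r)²
V(z) = 2*(6 + z)²/z (V(z) = 2*((6 + z)²/z) = 2*(6 + z)²/z)
(V(404) + 38846)/(w(-652) + s) = (2*(6 + 404)²/404 + 38846)/(-390 - 388484) = (2*(1/404)*410² + 38846)/(-388874) = (2*(1/404)*168100 + 38846)*(-1/388874) = (84050/101 + 38846)*(-1/388874) = (4007496/101)*(-1/388874) = -2003748/19638137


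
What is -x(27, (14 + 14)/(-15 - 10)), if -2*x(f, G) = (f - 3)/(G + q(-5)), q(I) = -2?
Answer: -50/13 ≈ -3.8462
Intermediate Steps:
x(f, G) = -(-3 + f)/(2*(-2 + G)) (x(f, G) = -(f - 3)/(2*(G - 2)) = -(-3 + f)/(2*(-2 + G)))
-x(27, (14 + 14)/(-15 - 10)) = -(3 - 1*27)/(2*(-2 + (14 + 14)/(-15 - 10))) = -(3 - 27)/(2*(-2 + 28/(-25))) = -(-24)/(2*(-2 + 28*(-1/25))) = -(-24)/(2*(-2 - 28/25)) = -(-24)/(2*(-78/25)) = -(-25)*(-24)/(2*78) = -1*50/13 = -50/13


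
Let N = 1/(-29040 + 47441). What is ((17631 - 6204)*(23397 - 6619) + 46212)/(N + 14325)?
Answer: 1764365329809/131797163 ≈ 13387.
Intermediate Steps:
N = 1/18401 ≈ 5.4345e-5
((17631 - 6204)*(23397 - 6619) + 46212)/(N + 14325) = ((17631 - 6204)*(23397 - 6619) + 46212)/(1/18401 + 14325) = (11427*16778 + 46212)/(263594326/18401) = (191722206 + 46212)*(18401/263594326) = 191768418*(18401/263594326) = 1764365329809/131797163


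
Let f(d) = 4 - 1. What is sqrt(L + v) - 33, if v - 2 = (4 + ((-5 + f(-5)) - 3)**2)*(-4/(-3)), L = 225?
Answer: -33 + sqrt(2391)/3 ≈ -16.701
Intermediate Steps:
f(d) = 3
v = 122/3 (v = 2 + (4 + ((-5 + 3) - 3)**2)*(-4/(-3)) = 2 + (4 + (-2 - 3)**2)*(-4*(-1/3)) = 2 + (4 + (-5)**2)*(4/3) = 2 + (4 + 25)*(4/3) = 2 + 29*(4/3) = 2 + 116/3 = 122/3 ≈ 40.667)
sqrt(L + v) - 33 = sqrt(225 + 122/3) - 33 = sqrt(797/3) - 33 = sqrt(2391)/3 - 33 = -33 + sqrt(2391)/3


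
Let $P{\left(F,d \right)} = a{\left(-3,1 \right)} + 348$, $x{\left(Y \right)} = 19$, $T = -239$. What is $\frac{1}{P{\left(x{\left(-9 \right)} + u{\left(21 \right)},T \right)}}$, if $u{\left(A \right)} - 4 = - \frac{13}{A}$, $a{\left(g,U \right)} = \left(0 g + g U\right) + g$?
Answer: $\frac{1}{342} \approx 0.002924$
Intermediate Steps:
$a{\left(g,U \right)} = g + U g$ ($a{\left(g,U \right)} = \left(0 + U g\right) + g = U g + g = g + U g$)
$u{\left(A \right)} = 4 - \frac{13}{A}$
$P{\left(F,d \right)} = 342$ ($P{\left(F,d \right)} = - 3 \left(1 + 1\right) + 348 = \left(-3\right) 2 + 348 = -6 + 348 = 342$)
$\frac{1}{P{\left(x{\left(-9 \right)} + u{\left(21 \right)},T \right)}} = \frac{1}{342}$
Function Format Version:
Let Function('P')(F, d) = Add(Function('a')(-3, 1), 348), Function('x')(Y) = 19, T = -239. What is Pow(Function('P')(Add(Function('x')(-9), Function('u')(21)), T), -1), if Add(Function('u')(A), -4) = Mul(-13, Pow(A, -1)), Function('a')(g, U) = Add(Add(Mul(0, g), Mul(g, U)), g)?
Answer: Rational(1, 342) ≈ 0.0029240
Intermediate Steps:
Function('a')(g, U) = Add(g, Mul(U, g)) (Function('a')(g, U) = Add(Add(0, Mul(U, g)), g) = Add(Mul(U, g), g) = Add(g, Mul(U, g)))
Function('u')(A) = Add(4, Mul(-13, Pow(A, -1)))
Function('P')(F, d) = 342 (Function('P')(F, d) = Add(Mul(-3, Add(1, 1)), 348) = Add(Mul(-3, 2), 348) = Add(-6, 348) = 342)
Pow(Function('P')(Add(Function('x')(-9), Function('u')(21)), T), -1) = Pow(342, -1) = Rational(1, 342)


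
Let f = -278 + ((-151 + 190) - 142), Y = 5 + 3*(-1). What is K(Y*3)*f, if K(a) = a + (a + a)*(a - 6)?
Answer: -2286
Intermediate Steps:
Y = 2 (Y = 5 - 3 = 2)
f = -381 (f = -278 + (39 - 142) = -278 - 103 = -381)
K(a) = a + 2*a*(-6 + a) (K(a) = a + (2*a)*(-6 + a) = a + 2*a*(-6 + a))
K(Y*3)*f = ((2*3)*(-11 + 2*(2*3)))*(-381) = (6*(-11 + 2*6))*(-381) = (6*(-11 + 12))*(-381) = (6*1)*(-381) = 6*(-381) = -2286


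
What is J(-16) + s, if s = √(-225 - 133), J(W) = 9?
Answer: 9 + I*√358 ≈ 9.0 + 18.921*I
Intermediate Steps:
s = I*√358 (s = √(-358) = I*√358 ≈ 18.921*I)
J(-16) + s = 9 + I*√358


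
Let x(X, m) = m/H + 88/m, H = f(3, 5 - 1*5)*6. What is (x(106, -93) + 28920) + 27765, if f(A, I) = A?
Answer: 3514091/62 ≈ 56679.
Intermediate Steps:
H = 18 (H = 3*6 = 18)
x(X, m) = 88/m + m/18 (x(X, m) = m/18 + 88/m = 88/m + m/18)
(x(106, -93) + 28920) + 27765 = ((88/(-93) + (1/18)*(-93)) + 28920) + 27765 = ((88*(-1/93) - 31/6) + 28920) + 27765 = ((-88/93 - 31/6) + 28920) + 27765 = (-379/62 + 28920) + 27765 = 1792661/62 + 27765 = 3514091/62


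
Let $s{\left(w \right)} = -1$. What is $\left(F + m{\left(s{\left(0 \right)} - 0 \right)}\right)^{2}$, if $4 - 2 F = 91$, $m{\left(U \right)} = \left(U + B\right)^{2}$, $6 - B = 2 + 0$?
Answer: $\frac{4761}{4} \approx 1190.3$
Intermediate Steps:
$B = 4$ ($B = 6 - \left(2 + 0\right) = 6 - 2 = 4$)
$m{\left(U \right)} = \left(4 + U\right)^{2}$ ($m{\left(U \right)} = \left(U + 4\right)^{2} = \left(4 + U\right)^{2}$)
$F = - \frac{87}{2}$ ($F = 2 - \frac{91}{2} = - \frac{87}{2} \approx -43.5$)
$\left(F + m{\left(s{\left(0 \right)} - 0 \right)}\right)^{2} = \left(- \frac{87}{2} + \left(4 - 1\right)^{2}\right)^{2} = \left(- \frac{87}{2} + 3^{2}\right)^{2} = \left(- \frac{87}{2} + 9\right)^{2} = \left(- \frac{69}{2}\right)^{2} = \frac{4761}{4}$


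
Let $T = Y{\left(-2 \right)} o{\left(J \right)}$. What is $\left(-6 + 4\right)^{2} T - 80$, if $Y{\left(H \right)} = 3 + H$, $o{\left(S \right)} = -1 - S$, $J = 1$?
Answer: $-88$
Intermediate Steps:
$T = -2$ ($T = \left(3 - 2\right) \left(-1 - 1\right) = 1 \left(-1 - 1\right) = 1 \left(-2\right) = -2$)
$\left(-6 + 4\right)^{2} T - 80 = \left(-6 + 4\right)^{2} \left(-2\right) - 80 = \left(-2\right)^{2} \left(-2\right) - 80 = 4 \left(-2\right) - 80 = -8 - 80 = -88$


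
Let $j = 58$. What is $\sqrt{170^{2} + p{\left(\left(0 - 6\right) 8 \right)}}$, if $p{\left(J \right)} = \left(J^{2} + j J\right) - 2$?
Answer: $\sqrt{28418} \approx 168.58$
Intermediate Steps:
$p{\left(J \right)} = -2 + J^{2} + 58 J$ ($p{\left(J \right)} = \left(J^{2} + 58 J\right) - 2 = -2 + J^{2} + 58 J$)
$\sqrt{170^{2} + p{\left(\left(0 - 6\right) 8 \right)}} = \sqrt{170^{2} + \left(-2 + \left(\left(0 - 6\right) 8\right)^{2} + 58 \left(0 - 6\right) 8\right)} = \sqrt{28900 + \left(-2 + \left(\left(-6\right) 8\right)^{2} + 58 \left(\left(-6\right) 8\right)\right)} = \sqrt{28900 + \left(-2 + \left(-48\right)^{2} + 58 \left(-48\right)\right)} = \sqrt{28900 - 482} = \sqrt{28418}$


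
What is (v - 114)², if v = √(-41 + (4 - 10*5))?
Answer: (114 - I*√87)² ≈ 12909.0 - 2126.6*I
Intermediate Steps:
v = I*√87 (v = √(-41 + (4 - 50)) = √(-41 - 46) = √(-87) = I*√87 ≈ 9.3274*I)
(v - 114)² = (I*√87 - 114)² = (-114 + I*√87)²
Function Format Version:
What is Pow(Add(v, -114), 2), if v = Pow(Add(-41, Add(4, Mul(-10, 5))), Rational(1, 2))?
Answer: Pow(Add(114, Mul(-1, I, Pow(87, Rational(1, 2)))), 2) ≈ Add(12909., Mul(-2126.6, I))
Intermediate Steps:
v = Mul(I, Pow(87, Rational(1, 2))) (v = Pow(Add(-41, Add(4, -50)), Rational(1, 2)) = Pow(Add(-41, -46), Rational(1, 2)) = Pow(-87, Rational(1, 2)) = Mul(I, Pow(87, Rational(1, 2))) ≈ Mul(9.3274, I))
Pow(Add(v, -114), 2) = Pow(Add(Mul(I, Pow(87, Rational(1, 2))), -114), 2) = Pow(Add(-114, Mul(I, Pow(87, Rational(1, 2)))), 2)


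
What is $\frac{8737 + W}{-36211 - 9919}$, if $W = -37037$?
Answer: $\frac{2830}{4613} \approx 0.61348$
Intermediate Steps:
$\frac{8737 + W}{-36211 - 9919} = \frac{8737 - 37037}{-36211 - 9919} = - \frac{28300}{-46130} = \left(-28300\right) \left(- \frac{1}{46130}\right) = \frac{2830}{4613}$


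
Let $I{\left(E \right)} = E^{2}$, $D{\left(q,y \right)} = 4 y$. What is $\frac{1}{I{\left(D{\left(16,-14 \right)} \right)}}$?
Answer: $\frac{1}{3136} \approx 0.00031888$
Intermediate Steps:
$\frac{1}{I{\left(D{\left(16,-14 \right)} \right)}} = \frac{1}{\left(4 \left(-14\right)\right)^{2}} = \frac{1}{\left(-56\right)^{2}} = \frac{1}{3136}$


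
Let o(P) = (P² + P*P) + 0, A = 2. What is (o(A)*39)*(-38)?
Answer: -11856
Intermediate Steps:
o(P) = 2*P² (o(P) = (P² + P²) + 0 = 2*P² + 0 = 2*P²)
(o(A)*39)*(-38) = ((2*2²)*39)*(-38) = ((2*4)*39)*(-38) = (8*39)*(-38) = 312*(-38) = -11856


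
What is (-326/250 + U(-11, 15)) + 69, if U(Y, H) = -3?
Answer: 8087/125 ≈ 64.696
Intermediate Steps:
(-326/250 + U(-11, 15)) + 69 = (-326/250 - 3) + 69 = (-326*1/250 - 3) + 69 = (-163/125 - 3) + 69 = -538/125 + 69 = 8087/125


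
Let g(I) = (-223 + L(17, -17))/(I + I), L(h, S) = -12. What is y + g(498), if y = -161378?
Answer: -160732723/996 ≈ -1.6138e+5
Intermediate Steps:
g(I) = -235/(2*I) (g(I) = (-223 - 12)/(I + I) = -235*1/(2*I) = -235/(2*I))
y + g(498) = -161378 - 235/2/498 = -161378 - 235/2*1/498 = -161378 - 235/996 = -160732723/996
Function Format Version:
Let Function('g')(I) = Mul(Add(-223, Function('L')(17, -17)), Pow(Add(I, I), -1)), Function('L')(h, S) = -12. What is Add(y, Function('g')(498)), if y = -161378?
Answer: Rational(-160732723, 996) ≈ -1.6138e+5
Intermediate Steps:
Function('g')(I) = Mul(Rational(-235, 2), Pow(I, -1)) (Function('g')(I) = Mul(Add(-223, -12), Pow(Add(I, I), -1)) = Mul(-235, Pow(Mul(2, I), -1)) = Mul(-235, Mul(Rational(1, 2), Pow(I, -1))) = Mul(Rational(-235, 2), Pow(I, -1)))
Add(y, Function('g')(498)) = Add(-161378, Mul(Rational(-235, 2), Pow(498, -1))) = Add(-161378, Mul(Rational(-235, 2), Rational(1, 498))) = Add(-161378, Rational(-235, 996)) = Rational(-160732723, 996)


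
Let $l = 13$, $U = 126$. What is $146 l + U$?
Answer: $2024$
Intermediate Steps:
$146 l + U = 146 \cdot 13 + 126 = 1898 + 126 = 2024$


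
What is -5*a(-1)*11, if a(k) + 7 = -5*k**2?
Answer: 660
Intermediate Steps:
a(k) = -7 - 5*k**2
-5*a(-1)*11 = -5*(-7 - 5*(-1)**2)*11 = -5*(-7 - 5*1)*11 = -5*(-7 - 5)*11 = -5*(-12)*11 = 60*11 = 660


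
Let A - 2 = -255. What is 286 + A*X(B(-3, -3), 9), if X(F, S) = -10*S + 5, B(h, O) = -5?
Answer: 21791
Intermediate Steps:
A = -253 (A = 2 - 255 = -253)
X(F, S) = 5 - 10*S
286 + A*X(B(-3, -3), 9) = 286 - 253*(5 - 10*9) = 286 - 253*(5 - 90) = 286 - 253*(-85) = 286 + 21505 = 21791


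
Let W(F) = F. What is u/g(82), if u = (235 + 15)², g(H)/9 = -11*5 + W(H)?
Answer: 62500/243 ≈ 257.20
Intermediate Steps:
g(H) = -495 + 9*H (g(H) = 9*(-11*5 + H) = 9*(-55 + H) = -495 + 9*H)
u = 62500 (u = 250² = 62500)
u/g(82) = 62500/(-495 + 9*82) = 62500/(-495 + 738) = 62500/243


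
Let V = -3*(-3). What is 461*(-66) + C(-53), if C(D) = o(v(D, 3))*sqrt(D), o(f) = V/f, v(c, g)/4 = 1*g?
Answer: -30426 + 3*I*sqrt(53)/4 ≈ -30426.0 + 5.4601*I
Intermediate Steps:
v(c, g) = 4*g (v(c, g) = 4*(1*g) = 4*g)
V = 9
o(f) = 9/f
C(D) = 3*sqrt(D)/4 (C(D) = (9/((4*3)))*sqrt(D) = (9/12)*sqrt(D) = (9*(1/12))*sqrt(D) = 3*sqrt(D)/4)
461*(-66) + C(-53) = 461*(-66) + 3*sqrt(-53)/4 = -30426 + 3*(I*sqrt(53))/4 = -30426 + 3*I*sqrt(53)/4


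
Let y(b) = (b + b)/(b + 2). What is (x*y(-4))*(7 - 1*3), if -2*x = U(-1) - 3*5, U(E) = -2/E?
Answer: 104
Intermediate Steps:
y(b) = 2*b/(2 + b) (y(b) = (2*b)/(2 + b) = 2*b/(2 + b))
x = 13/2 (x = -(-2/(-1) - 3*5)/2 = -(-2*(-1) - 15)/2 = -(2 - 15)/2 = -½*(-13) = 13/2 ≈ 6.5000)
(x*y(-4))*(7 - 1*3) = (13*(2*(-4)/(2 - 4))/2)*(7 - 1*3) = (13*(2*(-4)/(-2))/2)*(7 - 3) = (13*(2*(-4)*(-½))/2)*4 = ((13/2)*4)*4 = 26*4 = 104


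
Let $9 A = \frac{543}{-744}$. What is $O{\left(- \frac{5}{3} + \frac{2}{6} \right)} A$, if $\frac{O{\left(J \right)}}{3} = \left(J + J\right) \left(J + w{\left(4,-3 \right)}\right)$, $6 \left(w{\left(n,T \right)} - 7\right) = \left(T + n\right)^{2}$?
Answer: $\frac{6335}{1674} \approx 3.7843$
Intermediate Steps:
$w{\left(n,T \right)} = 7 + \frac{\left(T + n\right)^{2}}{6}$
$O{\left(J \right)} = 6 J \left(\frac{43}{6} + J\right)$ ($O{\left(J \right)} = 3 \left(J + J\right) \left(J + \left(7 + \frac{\left(-3 + 4\right)^{2}}{6}\right)\right) = 3 \cdot 2 J \left(J + \left(7 + \frac{1^{2}}{6}\right)\right) = 3 \cdot 2 J \left(J + \left(7 + \frac{1}{6} \cdot 1\right)\right) = 3 \cdot 2 J \left(J + \left(7 + \frac{1}{6}\right)\right) = 3 \cdot 2 J \left(J + \frac{43}{6}\right) = 3 \cdot 2 J \left(\frac{43}{6} + J\right) = 6 J \left(\frac{43}{6} + J\right)$)
$A = - \frac{181}{2232}$ ($A = \frac{543 \frac{1}{-744}}{9} = \frac{543 \left(- \frac{1}{744}\right)}{9} = \frac{1}{9} \left(- \frac{181}{248}\right) = - \frac{181}{2232} \approx -0.081093$)
$O{\left(- \frac{5}{3} + \frac{2}{6} \right)} A = \left(- \frac{5}{3} + \frac{2}{6}\right) \left(43 + 6 \left(- \frac{5}{3} + \frac{2}{6}\right)\right) \left(- \frac{181}{2232}\right) = \left(\left(-5\right) \frac{1}{3} + 2 \cdot \frac{1}{6}\right) \left(43 + 6 \left(\left(-5\right) \frac{1}{3} + 2 \cdot \frac{1}{6}\right)\right) \left(- \frac{181}{2232}\right) = \left(- \frac{5}{3} + \frac{1}{3}\right) \left(43 + 6 \left(- \frac{5}{3} + \frac{1}{3}\right)\right) \left(- \frac{181}{2232}\right) = - \frac{4 \left(43 + 6 \left(- \frac{4}{3}\right)\right)}{3} \left(- \frac{181}{2232}\right) = - \frac{4 \left(43 - 8\right)}{3} \left(- \frac{181}{2232}\right) = \left(- \frac{4}{3}\right) 35 \left(- \frac{181}{2232}\right) = \left(- \frac{140}{3}\right) \left(- \frac{181}{2232}\right) = \frac{6335}{1674}$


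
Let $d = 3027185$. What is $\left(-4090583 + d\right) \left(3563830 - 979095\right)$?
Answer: $-2748602029530$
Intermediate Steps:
$\left(-4090583 + d\right) \left(3563830 - 979095\right) = \left(-4090583 + 3027185\right) \left(3563830 - 979095\right) = \left(-1063398\right) 2584735 = -2748602029530$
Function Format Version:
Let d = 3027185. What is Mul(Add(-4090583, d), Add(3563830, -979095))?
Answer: -2748602029530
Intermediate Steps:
Mul(Add(-4090583, d), Add(3563830, -979095)) = Mul(Add(-4090583, 3027185), Add(3563830, -979095)) = Mul(-1063398, 2584735) = -2748602029530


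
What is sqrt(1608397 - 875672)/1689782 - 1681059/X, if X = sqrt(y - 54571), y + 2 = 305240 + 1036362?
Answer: -1681059*sqrt(1287029)/1287029 + 5*sqrt(29309)/1689782 ≈ -1481.8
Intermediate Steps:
y = 1341600 (y = -2 + (305240 + 1036362) = -2 + 1341602 = 1341600)
X = sqrt(1287029) (X = sqrt(1341600 - 54571) = sqrt(1287029) ≈ 1134.5)
sqrt(1608397 - 875672)/1689782 - 1681059/X = sqrt(1608397 - 875672)/1689782 - 1681059*sqrt(1287029)/1287029 = sqrt(732725)*(1/1689782) - 1681059*sqrt(1287029)/1287029 = (5*sqrt(29309))*(1/1689782) - 1681059*sqrt(1287029)/1287029 = 5*sqrt(29309)/1689782 - 1681059*sqrt(1287029)/1287029 = -1681059*sqrt(1287029)/1287029 + 5*sqrt(29309)/1689782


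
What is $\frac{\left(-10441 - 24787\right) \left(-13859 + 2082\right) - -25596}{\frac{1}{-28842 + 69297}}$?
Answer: $16785012197160$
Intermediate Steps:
$\frac{\left(-10441 - 24787\right) \left(-13859 + 2082\right) - -25596}{\frac{1}{-28842 + 69297}} = \frac{\left(-35228\right) \left(-11777\right) + 25596}{\frac{1}{40455}} = \left(414880156 + 25596\right) \frac{1}{\frac{1}{40455}} = 414905752 \cdot 40455 = 16785012197160$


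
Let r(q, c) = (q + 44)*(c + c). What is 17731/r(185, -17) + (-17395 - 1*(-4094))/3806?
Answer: -2515379/435787 ≈ -5.7720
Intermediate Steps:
r(q, c) = 2*c*(44 + q) (r(q, c) = (44 + q)*(2*c) = 2*c*(44 + q))
17731/r(185, -17) + (-17395 - 1*(-4094))/3806 = 17731/((2*(-17)*(44 + 185))) + (-17395 - 1*(-4094))/3806 = 17731/((2*(-17)*229)) + (-17395 + 4094)*(1/3806) = 17731/(-7786) - 13301*1/3806 = 17731*(-1/7786) - 13301/3806 = -1043/458 - 13301/3806 = -2515379/435787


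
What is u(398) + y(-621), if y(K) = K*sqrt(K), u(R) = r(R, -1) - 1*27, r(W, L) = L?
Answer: -28 - 1863*I*sqrt(69) ≈ -28.0 - 15475.0*I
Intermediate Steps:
u(R) = -28 (u(R) = -1 - 1*27 = -1 - 27 = -28)
y(K) = K**(3/2)
u(398) + y(-621) = -28 + (-621)**(3/2) = -28 - 1863*I*sqrt(69)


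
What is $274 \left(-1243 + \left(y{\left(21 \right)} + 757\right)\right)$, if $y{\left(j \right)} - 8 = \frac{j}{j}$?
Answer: $-130698$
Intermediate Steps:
$y{\left(j \right)} = 9$ ($y{\left(j \right)} = 8 + \frac{j}{j} = 8 + 1 = 9$)
$274 \left(-1243 + \left(y{\left(21 \right)} + 757\right)\right) = 274 \left(-1243 + \left(9 + 757\right)\right) = 274 \left(-1243 + 766\right) = 274 \left(-477\right) = -130698$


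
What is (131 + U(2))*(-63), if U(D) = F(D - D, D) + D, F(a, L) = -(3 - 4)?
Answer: -8442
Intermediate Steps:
F(a, L) = 1 (F(a, L) = -1*(-1) = 1)
U(D) = 1 + D
(131 + U(2))*(-63) = (131 + (1 + 2))*(-63) = (131 + 3)*(-63) = 134*(-63) = -8442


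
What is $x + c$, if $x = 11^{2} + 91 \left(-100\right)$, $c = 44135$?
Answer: $35156$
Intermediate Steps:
$x = -8979$ ($x = 121 - 9100 = -8979$)
$x + c = -8979 + 44135 = 35156$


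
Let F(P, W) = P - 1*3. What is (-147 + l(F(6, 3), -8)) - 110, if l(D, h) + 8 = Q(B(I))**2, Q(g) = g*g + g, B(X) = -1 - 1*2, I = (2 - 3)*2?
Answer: -229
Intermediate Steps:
I = -2 (I = -1*2 = -2)
F(P, W) = -3 + P (F(P, W) = P - 3 = -3 + P)
B(X) = -3 (B(X) = -1 - 2 = -3)
Q(g) = g + g**2 (Q(g) = g**2 + g = g + g**2)
l(D, h) = 28 (l(D, h) = -8 + (-3*(1 - 3))**2 = -8 + (-3*(-2))**2 = -8 + 6**2 = -8 + 36 = 28)
(-147 + l(F(6, 3), -8)) - 110 = (-147 + 28) - 110 = -119 - 110 = -229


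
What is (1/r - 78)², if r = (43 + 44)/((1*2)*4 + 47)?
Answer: 45306361/7569 ≈ 5985.8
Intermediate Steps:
r = 87/55 (r = 87/(2*4 + 47) = 87/(8 + 47) = 87/55 ≈ 1.5818)
(1/r - 78)² = (1/(87/55) - 78)² = (55/87 - 78)² = (-6731/87)² = 45306361/7569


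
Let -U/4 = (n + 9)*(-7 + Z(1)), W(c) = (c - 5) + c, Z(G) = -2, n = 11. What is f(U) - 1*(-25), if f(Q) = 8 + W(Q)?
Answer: 1468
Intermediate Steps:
W(c) = -5 + 2*c (W(c) = (-5 + c) + c = -5 + 2*c)
U = 720 (U = -4*(11 + 9)*(-7 - 2) = -80*(-9) = -4*(-180) = 720)
f(Q) = 3 + 2*Q (f(Q) = 8 + (-5 + 2*Q) = 3 + 2*Q)
f(U) - 1*(-25) = (3 + 2*720) - 1*(-25) = (3 + 1440) + 25 = 1443 + 25 = 1468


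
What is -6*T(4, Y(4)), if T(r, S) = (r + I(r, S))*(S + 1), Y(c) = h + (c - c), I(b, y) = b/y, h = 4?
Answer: -150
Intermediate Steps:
Y(c) = 4 (Y(c) = 4 + (c - c) = 4 + 0 = 4)
T(r, S) = (1 + S)*(r + r/S) (T(r, S) = (r + r/S)*(S + 1) = (r + r/S)*(1 + S) = (1 + S)*(r + r/S))
-6*T(4, Y(4)) = -24*(1 + 4*(2 + 4))/4 = -24*(1 + 4*6)/4 = -24*(1 + 24)/4 = -24*25/4 = -6*25 = -150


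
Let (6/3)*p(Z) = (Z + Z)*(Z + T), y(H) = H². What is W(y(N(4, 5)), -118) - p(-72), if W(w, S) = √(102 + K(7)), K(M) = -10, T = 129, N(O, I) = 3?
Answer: 4104 + 2*√23 ≈ 4113.6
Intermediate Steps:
p(Z) = Z*(129 + Z) (p(Z) = ((Z + Z)*(Z + 129))/2 = ((2*Z)*(129 + Z))/2 = (2*Z*(129 + Z))/2 = Z*(129 + Z))
W(w, S) = 2*√23 (W(w, S) = √(102 - 10) = √92 = 2*√23)
W(y(N(4, 5)), -118) - p(-72) = 2*√23 - (-72)*(129 - 72) = 2*√23 - (-72)*57 = 2*√23 - 1*(-4104) = 2*√23 + 4104 = 4104 + 2*√23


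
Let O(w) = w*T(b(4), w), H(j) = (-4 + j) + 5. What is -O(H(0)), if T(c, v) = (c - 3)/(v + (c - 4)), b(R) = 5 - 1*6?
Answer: -1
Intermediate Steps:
b(R) = -1 (b(R) = 5 - 6 = -1)
H(j) = 1 + j
T(c, v) = (-3 + c)/(-4 + c + v) (T(c, v) = (-3 + c)/(v + (-4 + c)) = (-3 + c)/(-4 + c + v))
O(w) = -4*w/(-5 + w) (O(w) = w*((-3 - 1)/(-4 - 1 + w)) = w*(-4/(-5 + w)) = -4*w/(-5 + w))
-O(H(0)) = -(-4)*(1 + 0)/(-5 + (1 + 0)) = -(-4)/(-5 + 1) = -(-4)/(-4) = -(-4)*(-1)/4 = -1*1 = -1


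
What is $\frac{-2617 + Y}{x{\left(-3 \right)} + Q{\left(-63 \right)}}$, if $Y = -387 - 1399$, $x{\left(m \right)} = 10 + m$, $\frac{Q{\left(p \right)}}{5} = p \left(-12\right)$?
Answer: $- \frac{629}{541} \approx -1.1627$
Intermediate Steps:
$Q{\left(p \right)} = - 60 p$ ($Q{\left(p \right)} = 5 p \left(-12\right) = 5 \left(- 12 p\right) = - 60 p$)
$Y = -1786$ ($Y = -387 - 1399 = -1786$)
$\frac{-2617 + Y}{x{\left(-3 \right)} + Q{\left(-63 \right)}} = \frac{-2617 - 1786}{\left(10 - 3\right) - -3780} = - \frac{4403}{7 + 3780} = - \frac{4403}{3787} = \left(-4403\right) \frac{1}{3787} = - \frac{629}{541}$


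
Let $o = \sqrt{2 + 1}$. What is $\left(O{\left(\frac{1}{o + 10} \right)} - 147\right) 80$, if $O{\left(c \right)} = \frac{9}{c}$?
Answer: $-4560 + 720 \sqrt{3} \approx -3312.9$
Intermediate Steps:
$o = \sqrt{3} \approx 1.732$
$\left(O{\left(\frac{1}{o + 10} \right)} - 147\right) 80 = \left(\frac{9}{\frac{1}{\sqrt{3} + 10}} - 147\right) 80 = \left(\frac{9}{\frac{1}{10 + \sqrt{3}}} - 147\right) 80 = \left(9 \left(10 + \sqrt{3}\right) - 147\right) 80 = \left(\left(90 + 9 \sqrt{3}\right) - 147\right) 80 = \left(-57 + 9 \sqrt{3}\right) 80 = -4560 + 720 \sqrt{3}$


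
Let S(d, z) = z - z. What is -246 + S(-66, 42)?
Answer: -246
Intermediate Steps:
S(d, z) = 0
-246 + S(-66, 42) = -246 + 0 = -246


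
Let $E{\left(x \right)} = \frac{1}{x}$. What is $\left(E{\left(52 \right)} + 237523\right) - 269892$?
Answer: $- \frac{1683187}{52} \approx -32369.0$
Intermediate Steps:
$\left(E{\left(52 \right)} + 237523\right) - 269892 = \left(\frac{1}{52} + 237523\right) - 269892 = \frac{12351197}{52} - 269892 = - \frac{1683187}{52}$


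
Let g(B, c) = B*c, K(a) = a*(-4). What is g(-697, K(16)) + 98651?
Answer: 143259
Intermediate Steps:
K(a) = -4*a
g(-697, K(16)) + 98651 = -(-2788)*16 + 98651 = -697*(-64) + 98651 = 44608 + 98651 = 143259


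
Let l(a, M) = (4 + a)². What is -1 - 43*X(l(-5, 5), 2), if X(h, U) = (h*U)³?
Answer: -345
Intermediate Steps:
X(h, U) = U³*h³ (X(h, U) = (U*h)³ = U³*h³)
-1 - 43*X(l(-5, 5), 2) = -1 - 43*2³*((4 - 5)²)³ = -1 - 344*((-1)²)³ = -1 - 344*1³ = -1 - 344 = -345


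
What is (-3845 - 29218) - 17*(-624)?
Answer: -22455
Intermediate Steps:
(-3845 - 29218) - 17*(-624) = -33063 + 10608 = -22455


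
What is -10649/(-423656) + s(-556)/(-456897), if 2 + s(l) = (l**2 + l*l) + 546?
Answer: -85766538381/64522385144 ≈ -1.3293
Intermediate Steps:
s(l) = 544 + 2*l**2 (s(l) = -2 + ((l**2 + l*l) + 546) = -2 + ((l**2 + l**2) + 546) = -2 + (2*l**2 + 546) = -2 + (546 + 2*l**2) = 544 + 2*l**2)
-10649/(-423656) + s(-556)/(-456897) = -10649/(-423656) + (544 + 2*(-556)**2)/(-456897) = -10649*(-1/423656) + (544 + 2*309136)*(-1/456897) = 10649/423656 + (544 + 618272)*(-1/456897) = 10649/423656 + 618816*(-1/456897) = 10649/423656 - 206272/152299 = -85766538381/64522385144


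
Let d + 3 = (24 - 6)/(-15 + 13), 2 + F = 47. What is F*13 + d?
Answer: 573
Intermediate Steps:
F = 45 (F = -2 + 47 = 45)
d = -12 (d = -3 + (24 - 6)/(-15 + 13) = -3 + 18/(-2) = -3 + 18*(-½) = -3 - 9 = -12)
F*13 + d = 45*13 - 12 = 585 - 12 = 573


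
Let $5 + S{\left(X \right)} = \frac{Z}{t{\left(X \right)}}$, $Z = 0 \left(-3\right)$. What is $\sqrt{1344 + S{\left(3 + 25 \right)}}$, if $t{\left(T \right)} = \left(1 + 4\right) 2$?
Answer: $\sqrt{1339} \approx 36.592$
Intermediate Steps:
$Z = 0$
$t{\left(T \right)} = 10$ ($t{\left(T \right)} = 5 \cdot 2 = 10$)
$S{\left(X \right)} = -5$ ($S{\left(X \right)} = -5 + \frac{0}{10} = -5 + 0 \cdot \frac{1}{10} = -5 + 0 = -5$)
$\sqrt{1344 + S{\left(3 + 25 \right)}} = \sqrt{1344 - 5} = \sqrt{1339}$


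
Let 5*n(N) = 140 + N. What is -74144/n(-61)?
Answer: -370720/79 ≈ -4692.7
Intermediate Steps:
n(N) = 28 + N/5 (n(N) = (140 + N)/5 = 28 + N/5)
-74144/n(-61) = -74144/(28 + (⅕)*(-61)) = -74144/(28 - 61/5) = -74144/79/5 = -74144*5/79 = -370720/79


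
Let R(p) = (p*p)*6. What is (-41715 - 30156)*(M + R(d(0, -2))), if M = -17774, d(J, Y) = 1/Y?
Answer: 2554654695/2 ≈ 1.2773e+9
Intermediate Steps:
R(p) = 6*p² (R(p) = p²*6 = 6*p²)
(-41715 - 30156)*(M + R(d(0, -2))) = (-41715 - 30156)*(-17774 + 6*(1/(-2))²) = -71871*(-17774 + 6*(-½)²) = -71871*(-17774 + 6*(¼)) = -71871*(-17774 + 3/2) = -71871*(-35545/2) = 2554654695/2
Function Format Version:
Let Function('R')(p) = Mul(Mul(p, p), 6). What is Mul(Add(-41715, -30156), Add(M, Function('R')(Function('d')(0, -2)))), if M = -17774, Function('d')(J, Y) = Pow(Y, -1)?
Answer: Rational(2554654695, 2) ≈ 1.2773e+9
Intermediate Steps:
Function('R')(p) = Mul(6, Pow(p, 2)) (Function('R')(p) = Mul(Pow(p, 2), 6) = Mul(6, Pow(p, 2)))
Mul(Add(-41715, -30156), Add(M, Function('R')(Function('d')(0, -2)))) = Mul(Add(-41715, -30156), Add(-17774, Mul(6, Pow(Pow(-2, -1), 2)))) = Mul(-71871, Add(-17774, Mul(6, Pow(Rational(-1, 2), 2)))) = Mul(-71871, Add(-17774, Mul(6, Rational(1, 4)))) = Mul(-71871, Add(-17774, Rational(3, 2))) = Mul(-71871, Rational(-35545, 2)) = Rational(2554654695, 2)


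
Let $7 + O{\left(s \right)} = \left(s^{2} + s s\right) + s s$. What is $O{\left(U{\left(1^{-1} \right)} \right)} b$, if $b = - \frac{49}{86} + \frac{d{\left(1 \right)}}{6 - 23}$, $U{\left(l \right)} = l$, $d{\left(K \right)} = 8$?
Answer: $\frac{3042}{731} \approx 4.1614$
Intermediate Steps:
$b = - \frac{1521}{1462}$ ($b = - \frac{49}{86} + \frac{8}{6 - 23} = \left(-49\right) \frac{1}{86} + \frac{8}{6 - 23} = - \frac{49}{86} + \frac{8}{-17} = - \frac{49}{86} + 8 \left(- \frac{1}{17}\right) = - \frac{49}{86} - \frac{8}{17} = - \frac{1521}{1462} \approx -1.0404$)
$O{\left(s \right)} = -7 + 3 s^{2}$ ($O{\left(s \right)} = -7 + \left(\left(s^{2} + s s\right) + s s\right) = -7 + \left(\left(s^{2} + s^{2}\right) + s^{2}\right) = -7 + \left(2 s^{2} + s^{2}\right) = -7 + 3 s^{2}$)
$O{\left(U{\left(1^{-1} \right)} \right)} b = \left(-7 + 3 \left(1^{-1}\right)^{2}\right) \left(- \frac{1521}{1462}\right) = \left(-7 + 3 \cdot 1^{2}\right) \left(- \frac{1521}{1462}\right) = \left(-7 + 3 \cdot 1\right) \left(- \frac{1521}{1462}\right) = \left(-7 + 3\right) \left(- \frac{1521}{1462}\right) = \left(-4\right) \left(- \frac{1521}{1462}\right) = \frac{3042}{731}$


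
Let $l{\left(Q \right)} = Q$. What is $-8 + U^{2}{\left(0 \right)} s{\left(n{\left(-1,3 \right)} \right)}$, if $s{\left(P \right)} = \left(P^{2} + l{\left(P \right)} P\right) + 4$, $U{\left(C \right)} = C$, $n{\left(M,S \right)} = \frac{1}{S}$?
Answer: $-8$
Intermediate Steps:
$s{\left(P \right)} = 4 + 2 P^{2}$ ($s{\left(P \right)} = \left(P^{2} + P P\right) + 4 = \left(P^{2} + P^{2}\right) + 4 = 2 P^{2} + 4 = 4 + 2 P^{2}$)
$-8 + U^{2}{\left(0 \right)} s{\left(n{\left(-1,3 \right)} \right)} = -8 + 0^{2} \left(4 + 2 \left(\frac{1}{3}\right)^{2}\right) = -8 + 0 \left(4 + \frac{2}{9}\right) = -8 + 0 \cdot \frac{38}{9} = -8 + 0 = -8$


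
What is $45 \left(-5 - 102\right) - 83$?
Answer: $-4898$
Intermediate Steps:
$45 \left(-5 - 102\right) - 83 = 45 \left(-107\right) - 83 = -4815 - 83 = -4898$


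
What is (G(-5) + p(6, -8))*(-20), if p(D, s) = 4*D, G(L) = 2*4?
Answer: -640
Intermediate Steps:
G(L) = 8
(G(-5) + p(6, -8))*(-20) = (8 + 4*6)*(-20) = (8 + 24)*(-20) = 32*(-20) = -640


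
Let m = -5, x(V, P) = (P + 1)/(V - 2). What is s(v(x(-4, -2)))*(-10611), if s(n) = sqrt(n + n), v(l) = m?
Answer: -10611*I*sqrt(10) ≈ -33555.0*I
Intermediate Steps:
x(V, P) = (1 + P)/(-2 + V)
v(l) = -5
s(n) = sqrt(2)*sqrt(n) (s(n) = sqrt(2*n) = sqrt(2)*sqrt(n))
s(v(x(-4, -2)))*(-10611) = (sqrt(2)*sqrt(-5))*(-10611) = (sqrt(2)*(I*sqrt(5)))*(-10611) = (I*sqrt(10))*(-10611) = -10611*I*sqrt(10)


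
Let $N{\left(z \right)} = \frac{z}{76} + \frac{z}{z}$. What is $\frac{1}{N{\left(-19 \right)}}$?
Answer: $\frac{4}{3} \approx 1.3333$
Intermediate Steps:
$N{\left(z \right)} = 1 + \frac{z}{76}$ ($N{\left(z \right)} = z \frac{1}{76} + 1 = \frac{z}{76} + 1 = 1 + \frac{z}{76}$)
$\frac{1}{N{\left(-19 \right)}} = \frac{1}{1 + \frac{1}{76} \left(-19\right)} = \frac{1}{1 - \frac{1}{4}} = \frac{1}{\frac{3}{4}} = \frac{4}{3}$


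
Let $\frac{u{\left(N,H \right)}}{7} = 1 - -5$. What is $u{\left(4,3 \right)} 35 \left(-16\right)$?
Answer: $-23520$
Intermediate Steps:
$u{\left(N,H \right)} = 42$ ($u{\left(N,H \right)} = 7 \left(1 - -5\right) = 7 \left(1 + 5\right) = 7 \cdot 6 = 42$)
$u{\left(4,3 \right)} 35 \left(-16\right) = 42 \cdot 35 \left(-16\right) = 1470 \left(-16\right) = -23520$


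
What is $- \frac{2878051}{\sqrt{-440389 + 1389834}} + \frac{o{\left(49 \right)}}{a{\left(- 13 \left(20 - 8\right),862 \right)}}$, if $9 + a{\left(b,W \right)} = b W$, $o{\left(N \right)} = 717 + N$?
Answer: $- \frac{766}{134481} - \frac{2878051 \sqrt{949445}}{949445} \approx -2953.7$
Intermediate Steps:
$a{\left(b,W \right)} = -9 + W b$ ($a{\left(b,W \right)} = -9 + b W = -9 + W b$)
$- \frac{2878051}{\sqrt{-440389 + 1389834}} + \frac{o{\left(49 \right)}}{a{\left(- 13 \left(20 - 8\right),862 \right)}} = - \frac{2878051}{\sqrt{-440389 + 1389834}} + \frac{717 + 49}{-9 + 862 \left(- 13 \left(20 - 8\right)\right)} = - \frac{2878051}{\sqrt{949445}} + \frac{766}{-9 + 862 \left(\left(-13\right) 12\right)} = - 2878051 \frac{\sqrt{949445}}{949445} + \frac{766}{-9 + 862 \left(-156\right)} = - \frac{2878051 \sqrt{949445}}{949445} + \frac{766}{-9 - 134472} = - \frac{2878051 \sqrt{949445}}{949445} + \frac{766}{-134481} = - \frac{2878051 \sqrt{949445}}{949445} + 766 \left(- \frac{1}{134481}\right) = - \frac{2878051 \sqrt{949445}}{949445} - \frac{766}{134481} = - \frac{766}{134481} - \frac{2878051 \sqrt{949445}}{949445}$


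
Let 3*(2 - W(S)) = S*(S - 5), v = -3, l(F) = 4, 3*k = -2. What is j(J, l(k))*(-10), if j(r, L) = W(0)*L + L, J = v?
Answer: -120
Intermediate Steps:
k = -⅔ (k = (⅓)*(-2) = -⅔ ≈ -0.66667)
J = -3
W(S) = 2 - S*(-5 + S)/3 (W(S) = 2 - S*(S - 5)/3 = 2 - S*(-5 + S)/3)
j(r, L) = 3*L (j(r, L) = (2 - ⅓*0² + (5/3)*0)*L + L = (2 - ⅓*0 + 0)*L + L = (2 + 0 + 0)*L + L = 2*L + L = 3*L)
j(J, l(k))*(-10) = (3*4)*(-10) = 12*(-10) = -120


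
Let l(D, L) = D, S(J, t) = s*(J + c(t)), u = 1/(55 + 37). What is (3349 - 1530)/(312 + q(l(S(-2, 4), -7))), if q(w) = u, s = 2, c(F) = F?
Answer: 167348/28705 ≈ 5.8299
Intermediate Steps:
u = 1/92 ≈ 0.010870
S(J, t) = 2*J + 2*t (S(J, t) = 2*(J + t) = 2*J + 2*t)
q(w) = 1/92
(3349 - 1530)/(312 + q(l(S(-2, 4), -7))) = (3349 - 1530)/(312 + 1/92) = 1819/(28705/92) = 1819*(92/28705) = 167348/28705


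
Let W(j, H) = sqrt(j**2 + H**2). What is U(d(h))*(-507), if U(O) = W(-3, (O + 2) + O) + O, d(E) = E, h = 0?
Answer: -507*sqrt(13) ≈ -1828.0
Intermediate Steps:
W(j, H) = sqrt(H**2 + j**2)
U(O) = O + sqrt(9 + (2 + 2*O)**2) (U(O) = sqrt(((O + 2) + O)**2 + (-3)**2) + O = sqrt(((2 + O) + O)**2 + 9) + O = sqrt((2 + 2*O)**2 + 9) + O = sqrt(9 + (2 + 2*O)**2) + O = O + sqrt(9 + (2 + 2*O)**2))
U(d(h))*(-507) = (0 + sqrt(9 + 4*(1 + 0)**2))*(-507) = (0 + sqrt(9 + 4*1**2))*(-507) = (0 + sqrt(9 + 4*1))*(-507) = (0 + sqrt(9 + 4))*(-507) = (0 + sqrt(13))*(-507) = sqrt(13)*(-507) = -507*sqrt(13)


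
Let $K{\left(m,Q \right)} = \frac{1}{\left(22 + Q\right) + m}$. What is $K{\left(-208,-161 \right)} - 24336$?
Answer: $- \frac{8444593}{347} \approx -24336.0$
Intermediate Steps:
$K{\left(m,Q \right)} = \frac{1}{22 + Q + m}$
$K{\left(-208,-161 \right)} - 24336 = \frac{1}{22 - 161 - 208} - 24336 = \frac{1}{-347} - 24336 = - \frac{1}{347} - 24336 = - \frac{8444593}{347}$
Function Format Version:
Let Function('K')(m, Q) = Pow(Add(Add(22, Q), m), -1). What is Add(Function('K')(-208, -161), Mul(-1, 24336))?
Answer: Rational(-8444593, 347) ≈ -24336.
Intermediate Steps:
Function('K')(m, Q) = Pow(Add(22, Q, m), -1)
Add(Function('K')(-208, -161), Mul(-1, 24336)) = Add(Pow(Add(22, -161, -208), -1), Mul(-1, 24336)) = Add(Pow(-347, -1), -24336) = Add(Rational(-1, 347), -24336) = Rational(-8444593, 347)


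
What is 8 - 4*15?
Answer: -52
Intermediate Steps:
8 - 4*15 = 8 - 60 = -52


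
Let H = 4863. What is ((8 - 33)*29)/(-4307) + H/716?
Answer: 21464041/3083812 ≈ 6.9602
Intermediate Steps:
((8 - 33)*29)/(-4307) + H/716 = ((8 - 33)*29)/(-4307) + 4863/716 = -25*29*(-1/4307) + 4863*(1/716) = -725*(-1/4307) + 4863/716 = 725/4307 + 4863/716 = 21464041/3083812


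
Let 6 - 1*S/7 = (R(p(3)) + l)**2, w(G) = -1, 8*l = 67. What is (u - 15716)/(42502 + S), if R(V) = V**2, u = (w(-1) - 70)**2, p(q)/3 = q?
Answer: 683200/855759 ≈ 0.79836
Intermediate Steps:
l = 67/8 (l = (1/8)*67 = 67/8 ≈ 8.3750)
p(q) = 3*q
u = 5041 (u = (-1 - 70)**2 = (-71)**2 = 5041)
S = -3575887/64 (S = 42 - 7*((3*3)**2 + 67/8)**2 = 42 - 7*(9**2 + 67/8)**2 = 42 - 7*(81 + 67/8)**2 = 42 - 7*(715/8)**2 = 42 - 7*511225/64 = 42 - 3578575/64 = -3575887/64 ≈ -55873.)
(u - 15716)/(42502 + S) = (5041 - 15716)/(42502 - 3575887/64) = -10675/(-855759/64) = -10675*(-64/855759) = 683200/855759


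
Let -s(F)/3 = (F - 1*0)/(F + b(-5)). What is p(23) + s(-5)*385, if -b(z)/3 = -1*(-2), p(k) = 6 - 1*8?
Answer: -527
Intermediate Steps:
p(k) = -2 (p(k) = 6 - 8 = -2)
b(z) = -6 (b(z) = -(-3)*(-2) = -3*2 = -6)
s(F) = -3*F/(-6 + F) (s(F) = -3*(F - 1*0)/(F - 6) = -3*(F + 0)/(-6 + F) = -3*F/(-6 + F))
p(23) + s(-5)*385 = -2 - 3*(-5)/(-6 - 5)*385 = -2 - 3*(-5)/(-11)*385 = -2 - 3*(-5)*(-1/11)*385 = -2 - 15/11*385 = -2 - 525 = -527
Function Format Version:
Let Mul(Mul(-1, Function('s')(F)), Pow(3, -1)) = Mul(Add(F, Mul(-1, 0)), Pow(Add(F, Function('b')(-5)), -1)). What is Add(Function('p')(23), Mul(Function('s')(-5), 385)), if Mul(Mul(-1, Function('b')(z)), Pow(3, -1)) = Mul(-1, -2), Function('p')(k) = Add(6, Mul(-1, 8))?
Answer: -527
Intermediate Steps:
Function('p')(k) = -2 (Function('p')(k) = Add(6, -8) = -2)
Function('b')(z) = -6 (Function('b')(z) = Mul(-3, Mul(-1, -2)) = Mul(-3, 2) = -6)
Function('s')(F) = Mul(-3, F, Pow(Add(-6, F), -1)) (Function('s')(F) = Mul(-3, Mul(Add(F, Mul(-1, 0)), Pow(Add(F, -6), -1))) = Mul(-3, Mul(Add(F, 0), Pow(Add(-6, F), -1))) = Mul(-3, Mul(F, Pow(Add(-6, F), -1))) = Mul(-3, F, Pow(Add(-6, F), -1)))
Add(Function('p')(23), Mul(Function('s')(-5), 385)) = Add(-2, Mul(Mul(-3, -5, Pow(Add(-6, -5), -1)), 385)) = Add(-2, Mul(Mul(-3, -5, Pow(-11, -1)), 385)) = Add(-2, Mul(Mul(-3, -5, Rational(-1, 11)), 385)) = Add(-2, Mul(Rational(-15, 11), 385)) = Add(-2, -525) = -527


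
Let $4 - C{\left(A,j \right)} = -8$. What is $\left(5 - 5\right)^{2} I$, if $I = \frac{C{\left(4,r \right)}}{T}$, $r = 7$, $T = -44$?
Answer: $0$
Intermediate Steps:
$C{\left(A,j \right)} = 12$ ($C{\left(A,j \right)} = 4 - -8 = 4 + 8 = 12$)
$I = - \frac{3}{11}$ ($I = \frac{12}{-44} = 12 \left(- \frac{1}{44}\right) = - \frac{3}{11} \approx -0.27273$)
$\left(5 - 5\right)^{2} I = \left(5 - 5\right)^{2} \left(- \frac{3}{11}\right) = 0^{2} \left(- \frac{3}{11}\right) = 0 \left(- \frac{3}{11}\right) = 0$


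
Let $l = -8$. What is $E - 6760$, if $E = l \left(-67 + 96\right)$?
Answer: $-6992$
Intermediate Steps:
$E = -232$ ($E = - 8 \left(-67 + 96\right) = \left(-8\right) 29 = -232$)
$E - 6760 = -232 - 6760 = -6992$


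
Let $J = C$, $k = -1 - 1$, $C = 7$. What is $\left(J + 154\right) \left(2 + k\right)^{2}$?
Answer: $0$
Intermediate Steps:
$k = -2$
$J = 7$
$\left(J + 154\right) \left(2 + k\right)^{2} = \left(7 + 154\right) \left(2 - 2\right)^{2} = 161 \cdot 0^{2} = 161 \cdot 0 = 0$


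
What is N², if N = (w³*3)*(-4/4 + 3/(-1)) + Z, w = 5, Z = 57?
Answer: 2082249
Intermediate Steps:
N = -1443 (N = (5³*3)*(-4/4 + 3/(-1)) + 57 = (125*3)*(-4*¼ + 3*(-1)) + 57 = 375*(-1 - 3) + 57 = 375*(-4) + 57 = -1500 + 57 = -1443)
N² = (-1443)² = 2082249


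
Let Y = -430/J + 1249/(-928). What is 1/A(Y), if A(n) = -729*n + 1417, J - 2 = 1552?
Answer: 240352/624887083 ≈ 0.00038463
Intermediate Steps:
J = 1554 (J = 2 + 1552 = 1554)
Y = -1169993/721056 (Y = -430/1554 + 1249/(-928) = -430*1/1554 + 1249*(-1/928) = -215/777 - 1249/928 = -1169993/721056 ≈ -1.6226)
A(n) = 1417 - 729*n
1/A(Y) = 1/(1417 - 729*(-1169993/721056)) = 1/(1417 + 284308299/240352) = 1/(624887083/240352) = 240352/624887083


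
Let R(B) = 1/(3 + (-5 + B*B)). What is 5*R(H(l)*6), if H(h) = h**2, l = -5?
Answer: 5/22498 ≈ 0.00022224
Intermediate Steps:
R(B) = 1/(-2 + B**2) (R(B) = 1/(3 + (-5 + B**2)) = 1/(-2 + B**2))
5*R(H(l)*6) = 5/(-2 + ((-5)**2*6)**2) = 5/(-2 + (25*6)**2) = 5/(-2 + 150**2) = 5/(-2 + 22500) = 5/22498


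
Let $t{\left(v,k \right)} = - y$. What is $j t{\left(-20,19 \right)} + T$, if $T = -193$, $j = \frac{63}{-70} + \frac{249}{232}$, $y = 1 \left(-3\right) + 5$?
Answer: $- \frac{112141}{580} \approx -193.35$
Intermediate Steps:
$y = 2$ ($y = -3 + 5 = 2$)
$t{\left(v,k \right)} = -2$ ($t{\left(v,k \right)} = \left(-1\right) 2 = -2$)
$j = \frac{201}{1160}$ ($j = 63 \left(- \frac{1}{70}\right) + 249 \cdot \frac{1}{232} = - \frac{9}{10} + \frac{249}{232} = \frac{201}{1160} \approx 0.17328$)
$j t{\left(-20,19 \right)} + T = \frac{201}{1160} \left(-2\right) - 193 = - \frac{201}{580} - 193 = - \frac{112141}{580}$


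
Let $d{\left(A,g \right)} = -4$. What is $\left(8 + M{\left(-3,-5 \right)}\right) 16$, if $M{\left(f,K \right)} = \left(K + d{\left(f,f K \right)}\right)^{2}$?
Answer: $1424$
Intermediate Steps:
$M{\left(f,K \right)} = \left(-4 + K\right)^{2}$ ($M{\left(f,K \right)} = \left(K - 4\right)^{2} = \left(-4 + K\right)^{2}$)
$\left(8 + M{\left(-3,-5 \right)}\right) 16 = \left(8 + \left(-4 - 5\right)^{2}\right) 16 = \left(8 + \left(-9\right)^{2}\right) 16 = \left(8 + 81\right) 16 = 89 \cdot 16 = 1424$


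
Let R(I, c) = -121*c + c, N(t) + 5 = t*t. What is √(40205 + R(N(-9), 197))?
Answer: √16565 ≈ 128.71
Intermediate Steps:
N(t) = -5 + t² (N(t) = -5 + t*t = -5 + t²)
R(I, c) = -120*c
√(40205 + R(N(-9), 197)) = √(40205 - 120*197) = √(40205 - 23640) = √16565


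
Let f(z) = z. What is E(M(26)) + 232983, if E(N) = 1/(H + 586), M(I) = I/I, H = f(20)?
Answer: 141187699/606 ≈ 2.3298e+5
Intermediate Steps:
H = 20
M(I) = 1
E(N) = 1/606 (E(N) = 1/(20 + 586) = 1/606)
E(M(26)) + 232983 = 1/606 + 232983 = 141187699/606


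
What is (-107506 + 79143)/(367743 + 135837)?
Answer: -28363/503580 ≈ -0.056323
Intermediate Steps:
(-107506 + 79143)/(367743 + 135837) = -28363/503580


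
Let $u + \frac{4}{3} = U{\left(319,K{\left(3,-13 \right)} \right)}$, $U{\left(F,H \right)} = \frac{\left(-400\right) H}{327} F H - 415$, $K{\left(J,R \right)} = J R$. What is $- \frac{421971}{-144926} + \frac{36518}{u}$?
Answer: $\frac{80222793138075}{28146910480166} \approx 2.8501$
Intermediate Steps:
$U{\left(F,H \right)} = -415 - \frac{400 F H^{2}}{327}$ ($U{\left(F,H \right)} = - 400 H \frac{1}{327} F H - 415 = - \frac{400 H}{327} F H - 415 = - \frac{400 F H}{327} H - 415 = - \frac{400 F H^{2}}{327} - 415 = -415 - \frac{400 F H^{2}}{327}$)
$u = - \frac{194215741}{327}$ ($u = - \frac{4}{3} - \left(415 + \frac{127600 \left(3 \left(-13\right)\right)^{2}}{327}\right) = - \frac{4}{3} - \left(415 + \frac{127600 \left(-39\right)^{2}}{327}\right) = - \frac{4}{3} - \left(415 + \frac{127600}{327} \cdot 1521\right) = - \frac{4}{3} - \frac{64738435}{109} = - \frac{194215741}{327} \approx -5.9393 \cdot 10^{5}$)
$- \frac{421971}{-144926} + \frac{36518}{u} = - \frac{421971}{-144926} + \frac{36518}{- \frac{194215741}{327}} = \left(-421971\right) \left(- \frac{1}{144926}\right) + 36518 \left(- \frac{327}{194215741}\right) = \frac{421971}{144926} - \frac{11941386}{194215741} = \frac{80222793138075}{28146910480166}$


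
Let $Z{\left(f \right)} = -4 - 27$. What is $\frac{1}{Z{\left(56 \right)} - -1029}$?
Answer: $\frac{1}{998} \approx 0.001002$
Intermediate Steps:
$Z{\left(f \right)} = -31$ ($Z{\left(f \right)} = -4 - 27 = -31$)
$\frac{1}{Z{\left(56 \right)} - -1029} = \frac{1}{-31 - -1029} = \frac{1}{-31 + 1029} = \frac{1}{998}$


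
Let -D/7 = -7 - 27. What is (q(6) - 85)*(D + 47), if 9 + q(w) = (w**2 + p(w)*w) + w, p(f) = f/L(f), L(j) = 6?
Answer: -13110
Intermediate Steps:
D = 238 (D = -7*(-7 - 27) = -7*(-34) = 238)
p(f) = f/6
q(w) = -9 + w + 7*w**2/6 (q(w) = -9 + ((w**2 + (w/6)*w) + w) = -9 + ((w**2 + w**2/6) + w) = -9 + (7*w**2/6 + w) = -9 + (w + 7*w**2/6) = -9 + w + 7*w**2/6)
(q(6) - 85)*(D + 47) = ((-9 + 6 + (7/6)*6**2) - 85)*(238 + 47) = ((-9 + 6 + (7/6)*36) - 85)*285 = ((-9 + 6 + 42) - 85)*285 = (39 - 85)*285 = -46*285 = -13110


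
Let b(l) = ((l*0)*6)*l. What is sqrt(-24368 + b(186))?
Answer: 4*I*sqrt(1523) ≈ 156.1*I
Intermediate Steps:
b(l) = 0 (b(l) = (0*6)*l = 0*l = 0)
sqrt(-24368 + b(186)) = sqrt(-24368 + 0) = sqrt(-24368) = 4*I*sqrt(1523)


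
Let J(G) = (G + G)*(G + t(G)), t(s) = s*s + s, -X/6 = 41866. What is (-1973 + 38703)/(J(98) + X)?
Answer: 18365/834802 ≈ 0.021999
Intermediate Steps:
X = -251196 (X = -6*41866 = -251196)
t(s) = s + s² (t(s) = s² + s = s + s²)
J(G) = 2*G*(G + G*(1 + G)) (J(G) = (G + G)*(G + G*(1 + G)) = (2*G)*(G + G*(1 + G)) = 2*G*(G + G*(1 + G)))
(-1973 + 38703)/(J(98) + X) = (-1973 + 38703)/(2*98²*(2 + 98) - 251196) = 36730/(2*9604*100 - 251196) = 36730/(1920800 - 251196) = 36730/1669604 = 36730*(1/1669604) = 18365/834802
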